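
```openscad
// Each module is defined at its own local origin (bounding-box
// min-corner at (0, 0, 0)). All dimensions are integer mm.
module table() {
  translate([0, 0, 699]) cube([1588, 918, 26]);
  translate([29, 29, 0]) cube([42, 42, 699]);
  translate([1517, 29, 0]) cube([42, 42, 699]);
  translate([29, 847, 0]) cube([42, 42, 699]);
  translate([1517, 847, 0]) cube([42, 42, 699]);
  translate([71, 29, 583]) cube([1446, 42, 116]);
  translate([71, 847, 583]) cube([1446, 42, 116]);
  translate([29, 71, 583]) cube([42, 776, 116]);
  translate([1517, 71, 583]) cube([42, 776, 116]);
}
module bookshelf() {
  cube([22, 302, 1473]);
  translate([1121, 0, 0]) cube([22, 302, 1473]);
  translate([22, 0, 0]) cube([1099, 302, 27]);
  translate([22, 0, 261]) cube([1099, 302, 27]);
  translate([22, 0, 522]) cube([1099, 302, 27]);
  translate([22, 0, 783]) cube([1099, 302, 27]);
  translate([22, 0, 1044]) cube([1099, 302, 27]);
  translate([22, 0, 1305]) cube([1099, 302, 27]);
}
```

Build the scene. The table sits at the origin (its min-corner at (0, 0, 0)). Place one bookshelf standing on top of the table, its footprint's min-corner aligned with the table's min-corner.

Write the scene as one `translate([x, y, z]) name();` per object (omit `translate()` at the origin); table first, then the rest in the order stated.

table();
translate([0, 0, 725]) bookshelf();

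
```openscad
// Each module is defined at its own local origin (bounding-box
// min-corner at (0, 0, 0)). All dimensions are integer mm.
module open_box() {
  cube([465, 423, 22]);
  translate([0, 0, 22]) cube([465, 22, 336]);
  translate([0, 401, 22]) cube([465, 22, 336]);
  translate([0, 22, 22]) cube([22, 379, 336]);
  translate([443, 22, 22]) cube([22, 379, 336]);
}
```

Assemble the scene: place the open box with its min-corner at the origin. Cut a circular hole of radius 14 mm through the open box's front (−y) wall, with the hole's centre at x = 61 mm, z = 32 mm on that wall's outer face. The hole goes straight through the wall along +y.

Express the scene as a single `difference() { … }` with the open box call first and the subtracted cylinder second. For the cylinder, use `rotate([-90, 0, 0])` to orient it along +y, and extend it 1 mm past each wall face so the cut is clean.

difference() {
  open_box();
  translate([61, -1, 32]) rotate([-90, 0, 0]) cylinder(h = 24, r = 14);
}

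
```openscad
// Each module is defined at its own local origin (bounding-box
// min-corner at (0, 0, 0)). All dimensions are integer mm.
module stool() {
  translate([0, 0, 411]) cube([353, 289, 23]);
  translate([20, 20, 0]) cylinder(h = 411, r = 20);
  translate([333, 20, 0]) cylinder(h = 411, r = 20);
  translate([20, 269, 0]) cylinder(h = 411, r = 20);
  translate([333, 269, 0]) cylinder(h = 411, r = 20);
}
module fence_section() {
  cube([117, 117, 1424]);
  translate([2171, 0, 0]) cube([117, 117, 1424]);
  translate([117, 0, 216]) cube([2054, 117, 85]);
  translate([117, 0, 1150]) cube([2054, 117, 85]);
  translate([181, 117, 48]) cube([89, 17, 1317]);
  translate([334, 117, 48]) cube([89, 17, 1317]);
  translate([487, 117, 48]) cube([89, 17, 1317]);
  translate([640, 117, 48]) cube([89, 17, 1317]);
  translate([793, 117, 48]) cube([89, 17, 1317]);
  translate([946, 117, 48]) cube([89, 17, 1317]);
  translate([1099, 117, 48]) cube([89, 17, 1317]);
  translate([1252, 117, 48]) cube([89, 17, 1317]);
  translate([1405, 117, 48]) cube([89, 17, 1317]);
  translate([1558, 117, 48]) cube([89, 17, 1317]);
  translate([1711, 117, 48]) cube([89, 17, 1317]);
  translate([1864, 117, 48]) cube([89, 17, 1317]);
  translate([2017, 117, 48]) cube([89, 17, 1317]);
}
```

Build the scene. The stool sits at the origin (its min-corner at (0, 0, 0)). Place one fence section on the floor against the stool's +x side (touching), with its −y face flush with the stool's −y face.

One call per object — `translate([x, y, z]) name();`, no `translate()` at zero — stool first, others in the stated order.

stool();
translate([353, 0, 0]) fence_section();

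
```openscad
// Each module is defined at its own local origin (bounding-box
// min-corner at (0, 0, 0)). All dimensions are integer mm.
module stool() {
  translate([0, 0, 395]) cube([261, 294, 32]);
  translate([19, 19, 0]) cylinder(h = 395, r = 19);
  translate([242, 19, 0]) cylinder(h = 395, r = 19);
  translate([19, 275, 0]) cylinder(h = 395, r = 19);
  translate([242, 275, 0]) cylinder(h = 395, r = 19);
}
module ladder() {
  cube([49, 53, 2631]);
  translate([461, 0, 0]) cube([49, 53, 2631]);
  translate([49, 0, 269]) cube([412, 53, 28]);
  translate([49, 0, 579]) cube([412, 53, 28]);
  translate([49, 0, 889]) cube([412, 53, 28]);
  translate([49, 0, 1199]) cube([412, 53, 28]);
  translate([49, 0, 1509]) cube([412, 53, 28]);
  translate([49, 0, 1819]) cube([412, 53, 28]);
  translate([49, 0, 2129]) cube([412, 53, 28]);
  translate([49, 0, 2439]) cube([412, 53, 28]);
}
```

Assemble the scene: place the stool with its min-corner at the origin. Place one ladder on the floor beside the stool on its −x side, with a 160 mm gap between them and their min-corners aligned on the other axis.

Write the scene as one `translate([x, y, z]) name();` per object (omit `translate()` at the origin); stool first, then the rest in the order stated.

stool();
translate([-670, 0, 0]) ladder();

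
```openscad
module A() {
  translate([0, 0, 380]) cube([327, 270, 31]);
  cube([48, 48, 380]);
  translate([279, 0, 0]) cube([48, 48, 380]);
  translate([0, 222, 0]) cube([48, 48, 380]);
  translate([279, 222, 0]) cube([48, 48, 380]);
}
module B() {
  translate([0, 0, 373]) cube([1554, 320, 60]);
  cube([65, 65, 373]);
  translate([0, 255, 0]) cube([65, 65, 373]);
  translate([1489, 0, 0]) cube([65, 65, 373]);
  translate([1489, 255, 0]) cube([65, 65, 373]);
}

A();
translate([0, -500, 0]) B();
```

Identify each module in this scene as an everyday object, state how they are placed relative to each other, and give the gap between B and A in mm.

The bench's nearest face is 180 mm from the stool's −y face.

A is a stool. B is a bench. The bench is on the floor beside the stool on its −y side. The gap between the bench and the stool is 180 mm.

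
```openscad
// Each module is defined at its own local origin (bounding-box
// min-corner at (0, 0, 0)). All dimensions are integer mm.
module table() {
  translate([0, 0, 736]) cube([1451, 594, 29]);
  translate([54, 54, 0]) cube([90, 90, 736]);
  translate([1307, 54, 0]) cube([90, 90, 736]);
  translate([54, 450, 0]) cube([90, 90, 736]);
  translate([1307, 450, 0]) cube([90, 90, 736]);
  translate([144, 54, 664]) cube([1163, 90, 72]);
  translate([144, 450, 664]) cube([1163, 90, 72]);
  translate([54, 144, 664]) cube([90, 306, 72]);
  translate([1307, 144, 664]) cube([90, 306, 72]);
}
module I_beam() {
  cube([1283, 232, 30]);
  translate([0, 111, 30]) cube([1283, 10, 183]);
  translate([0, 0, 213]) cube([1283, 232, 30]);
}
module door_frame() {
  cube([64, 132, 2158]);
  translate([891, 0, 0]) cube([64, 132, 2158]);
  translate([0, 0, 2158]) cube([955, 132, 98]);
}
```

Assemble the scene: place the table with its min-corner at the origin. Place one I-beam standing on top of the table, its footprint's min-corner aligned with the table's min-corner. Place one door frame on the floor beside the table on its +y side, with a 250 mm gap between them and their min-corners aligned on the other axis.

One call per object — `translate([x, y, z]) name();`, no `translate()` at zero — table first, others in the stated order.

table();
translate([0, 0, 765]) I_beam();
translate([0, 844, 0]) door_frame();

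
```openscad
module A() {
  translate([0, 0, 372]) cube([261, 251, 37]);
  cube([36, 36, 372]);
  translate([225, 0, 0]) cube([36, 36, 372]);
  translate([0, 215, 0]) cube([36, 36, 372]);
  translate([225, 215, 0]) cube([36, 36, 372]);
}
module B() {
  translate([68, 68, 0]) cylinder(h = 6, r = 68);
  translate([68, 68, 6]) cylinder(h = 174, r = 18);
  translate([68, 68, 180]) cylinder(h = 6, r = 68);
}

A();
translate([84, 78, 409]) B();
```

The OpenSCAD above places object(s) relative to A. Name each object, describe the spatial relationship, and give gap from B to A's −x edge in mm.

The spool's min-x is at 84; the stool's min-x is 0; gap = 84 mm.

A is a stool. B is a spool. The spool is on top of the stool. The gap from the spool to the stool's −x edge is 84 mm.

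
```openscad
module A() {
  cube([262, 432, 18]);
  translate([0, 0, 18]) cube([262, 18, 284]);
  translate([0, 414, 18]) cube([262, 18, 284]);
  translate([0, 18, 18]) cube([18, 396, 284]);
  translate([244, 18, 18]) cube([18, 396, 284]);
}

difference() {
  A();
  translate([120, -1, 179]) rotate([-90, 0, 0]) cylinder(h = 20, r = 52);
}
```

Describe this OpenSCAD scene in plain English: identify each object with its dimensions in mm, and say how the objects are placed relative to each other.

A is an open storage box with external size 262×432×302 mm and wall thickness 18 mm (the base is also 18 mm thick). The base covers the whole footprint; the four walls stand on the base, with the y-facing walls full-width and the x-facing walls fitting between their inner faces.

The open box has a circular hole of radius 52 mm through its front wall, centred at (x = 120, z = 179).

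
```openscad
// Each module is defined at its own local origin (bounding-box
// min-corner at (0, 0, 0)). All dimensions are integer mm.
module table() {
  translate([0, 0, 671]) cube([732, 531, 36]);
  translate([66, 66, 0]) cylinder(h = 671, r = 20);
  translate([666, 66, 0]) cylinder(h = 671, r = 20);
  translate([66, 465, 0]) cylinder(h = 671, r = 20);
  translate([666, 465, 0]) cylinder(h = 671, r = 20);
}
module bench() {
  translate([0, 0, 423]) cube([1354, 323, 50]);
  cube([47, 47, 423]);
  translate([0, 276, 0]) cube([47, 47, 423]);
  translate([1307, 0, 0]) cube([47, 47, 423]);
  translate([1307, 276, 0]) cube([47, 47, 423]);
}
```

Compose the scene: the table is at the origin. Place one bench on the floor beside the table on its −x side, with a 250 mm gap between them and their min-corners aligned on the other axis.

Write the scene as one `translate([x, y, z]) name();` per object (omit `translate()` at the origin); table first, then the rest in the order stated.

table();
translate([-1604, 0, 0]) bench();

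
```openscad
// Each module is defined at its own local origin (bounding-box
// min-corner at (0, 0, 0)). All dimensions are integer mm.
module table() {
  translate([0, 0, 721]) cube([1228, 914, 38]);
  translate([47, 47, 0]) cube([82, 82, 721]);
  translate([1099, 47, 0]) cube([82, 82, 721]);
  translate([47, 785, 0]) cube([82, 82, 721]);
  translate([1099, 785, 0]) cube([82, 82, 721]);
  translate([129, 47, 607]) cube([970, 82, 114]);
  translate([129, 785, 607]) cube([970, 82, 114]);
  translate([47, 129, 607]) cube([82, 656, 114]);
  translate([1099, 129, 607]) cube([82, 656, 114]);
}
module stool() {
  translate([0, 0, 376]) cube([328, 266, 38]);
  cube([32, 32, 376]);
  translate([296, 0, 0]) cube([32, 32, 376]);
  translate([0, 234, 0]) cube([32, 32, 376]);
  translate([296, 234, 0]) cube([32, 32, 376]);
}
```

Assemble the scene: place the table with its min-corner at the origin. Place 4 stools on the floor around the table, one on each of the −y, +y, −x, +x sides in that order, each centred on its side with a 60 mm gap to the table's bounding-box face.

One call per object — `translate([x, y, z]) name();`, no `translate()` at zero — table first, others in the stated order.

table();
translate([450, -326, 0]) stool();
translate([450, 974, 0]) stool();
translate([-388, 324, 0]) stool();
translate([1288, 324, 0]) stool();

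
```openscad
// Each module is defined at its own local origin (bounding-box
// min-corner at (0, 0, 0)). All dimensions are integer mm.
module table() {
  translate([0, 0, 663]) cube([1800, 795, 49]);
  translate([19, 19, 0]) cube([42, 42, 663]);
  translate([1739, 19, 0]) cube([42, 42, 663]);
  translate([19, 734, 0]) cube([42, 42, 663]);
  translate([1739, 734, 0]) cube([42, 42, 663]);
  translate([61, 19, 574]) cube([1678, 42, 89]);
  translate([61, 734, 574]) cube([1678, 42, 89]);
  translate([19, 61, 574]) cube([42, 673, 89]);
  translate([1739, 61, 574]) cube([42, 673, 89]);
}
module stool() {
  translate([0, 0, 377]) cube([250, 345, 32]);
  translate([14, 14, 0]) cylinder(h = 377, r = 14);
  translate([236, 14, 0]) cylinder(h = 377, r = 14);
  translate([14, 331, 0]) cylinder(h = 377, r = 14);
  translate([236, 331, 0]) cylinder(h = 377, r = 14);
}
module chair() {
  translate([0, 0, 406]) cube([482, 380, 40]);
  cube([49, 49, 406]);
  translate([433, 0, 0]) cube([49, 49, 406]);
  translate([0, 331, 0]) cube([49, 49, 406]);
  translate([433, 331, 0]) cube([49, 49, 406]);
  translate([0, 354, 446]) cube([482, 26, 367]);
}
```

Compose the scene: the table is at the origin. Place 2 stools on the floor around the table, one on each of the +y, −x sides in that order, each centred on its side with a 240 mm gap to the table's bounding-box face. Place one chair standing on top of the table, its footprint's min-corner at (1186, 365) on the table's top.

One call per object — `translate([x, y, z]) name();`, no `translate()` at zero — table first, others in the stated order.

table();
translate([775, 1035, 0]) stool();
translate([-490, 225, 0]) stool();
translate([1186, 365, 712]) chair();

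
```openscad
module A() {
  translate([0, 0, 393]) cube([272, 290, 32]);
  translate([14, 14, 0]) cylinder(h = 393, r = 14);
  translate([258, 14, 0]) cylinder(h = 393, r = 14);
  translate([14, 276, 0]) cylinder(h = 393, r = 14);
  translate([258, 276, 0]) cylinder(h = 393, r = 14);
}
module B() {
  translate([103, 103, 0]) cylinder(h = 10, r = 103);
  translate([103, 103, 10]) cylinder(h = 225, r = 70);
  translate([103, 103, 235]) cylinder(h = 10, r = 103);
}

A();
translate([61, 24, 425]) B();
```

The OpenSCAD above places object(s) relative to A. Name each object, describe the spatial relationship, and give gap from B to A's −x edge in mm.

The spool's min-x is at 61; the stool's min-x is 0; gap = 61 mm.

A is a stool. B is a spool. The spool is on top of the stool. The gap from the spool to the stool's −x edge is 61 mm.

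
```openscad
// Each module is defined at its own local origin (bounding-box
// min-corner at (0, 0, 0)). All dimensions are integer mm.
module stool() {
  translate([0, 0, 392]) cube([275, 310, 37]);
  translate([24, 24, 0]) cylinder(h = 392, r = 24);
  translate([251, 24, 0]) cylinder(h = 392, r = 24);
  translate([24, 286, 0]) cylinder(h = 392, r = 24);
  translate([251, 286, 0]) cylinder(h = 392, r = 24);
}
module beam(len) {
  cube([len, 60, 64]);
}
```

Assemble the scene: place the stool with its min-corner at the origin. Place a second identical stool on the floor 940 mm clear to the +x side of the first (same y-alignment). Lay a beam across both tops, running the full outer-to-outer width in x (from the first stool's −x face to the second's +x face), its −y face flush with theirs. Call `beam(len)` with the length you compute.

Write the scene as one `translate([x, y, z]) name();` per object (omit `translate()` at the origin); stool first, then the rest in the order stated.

stool();
translate([1215, 0, 0]) stool();
translate([0, 0, 429]) beam(1490);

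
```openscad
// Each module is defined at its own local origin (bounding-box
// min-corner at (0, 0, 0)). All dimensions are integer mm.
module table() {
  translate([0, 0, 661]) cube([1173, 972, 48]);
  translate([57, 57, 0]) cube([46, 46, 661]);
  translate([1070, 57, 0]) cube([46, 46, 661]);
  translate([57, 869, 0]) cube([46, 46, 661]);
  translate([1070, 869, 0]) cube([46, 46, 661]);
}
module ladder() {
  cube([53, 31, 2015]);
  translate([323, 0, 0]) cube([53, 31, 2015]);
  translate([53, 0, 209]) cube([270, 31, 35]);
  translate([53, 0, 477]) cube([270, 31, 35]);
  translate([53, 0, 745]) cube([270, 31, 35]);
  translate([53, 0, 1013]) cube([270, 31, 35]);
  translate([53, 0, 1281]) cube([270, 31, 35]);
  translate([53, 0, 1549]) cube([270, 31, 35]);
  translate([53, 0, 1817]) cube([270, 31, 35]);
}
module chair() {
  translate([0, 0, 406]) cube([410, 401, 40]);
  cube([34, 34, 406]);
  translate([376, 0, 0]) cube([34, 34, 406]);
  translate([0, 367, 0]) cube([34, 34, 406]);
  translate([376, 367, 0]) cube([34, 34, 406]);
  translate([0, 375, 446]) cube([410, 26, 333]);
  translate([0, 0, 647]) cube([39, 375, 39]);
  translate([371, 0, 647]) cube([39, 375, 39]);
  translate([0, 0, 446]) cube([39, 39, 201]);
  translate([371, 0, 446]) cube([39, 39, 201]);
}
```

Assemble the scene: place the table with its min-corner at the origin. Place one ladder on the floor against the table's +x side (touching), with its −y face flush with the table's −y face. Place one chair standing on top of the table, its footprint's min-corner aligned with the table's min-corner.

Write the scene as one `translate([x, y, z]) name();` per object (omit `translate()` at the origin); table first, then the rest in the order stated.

table();
translate([1173, 0, 0]) ladder();
translate([0, 0, 709]) chair();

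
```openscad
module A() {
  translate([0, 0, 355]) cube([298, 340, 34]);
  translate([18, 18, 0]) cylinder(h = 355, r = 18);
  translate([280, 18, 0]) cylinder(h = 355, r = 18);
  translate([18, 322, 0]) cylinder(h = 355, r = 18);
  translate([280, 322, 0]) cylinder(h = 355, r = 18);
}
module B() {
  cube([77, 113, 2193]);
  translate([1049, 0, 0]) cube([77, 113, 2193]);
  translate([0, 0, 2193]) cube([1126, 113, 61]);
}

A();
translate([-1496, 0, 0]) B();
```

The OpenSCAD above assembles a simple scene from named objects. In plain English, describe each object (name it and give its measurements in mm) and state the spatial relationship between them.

A is a four-legged stool. The seat is 298×340 mm, 34 mm thick, top at z = 389 mm. It stands on four round legs, each 36 mm in diameter, from z = 0 to the seat underside, each leg's axis is inset half a diameter from the nearest pair of seat edges (so the leg's bounding box is flush with the corner).

B is a door frame. The clear opening is 972 mm wide and 2193 mm high. Two 77 mm wide jambs, 113 mm deep, stand either side of the opening from the floor to the top of the opening. A 61 mm thick head sits across the top of both jambs, spanning the full outside width of the frame.

The door frame is on the floor beside the stool on its −x side.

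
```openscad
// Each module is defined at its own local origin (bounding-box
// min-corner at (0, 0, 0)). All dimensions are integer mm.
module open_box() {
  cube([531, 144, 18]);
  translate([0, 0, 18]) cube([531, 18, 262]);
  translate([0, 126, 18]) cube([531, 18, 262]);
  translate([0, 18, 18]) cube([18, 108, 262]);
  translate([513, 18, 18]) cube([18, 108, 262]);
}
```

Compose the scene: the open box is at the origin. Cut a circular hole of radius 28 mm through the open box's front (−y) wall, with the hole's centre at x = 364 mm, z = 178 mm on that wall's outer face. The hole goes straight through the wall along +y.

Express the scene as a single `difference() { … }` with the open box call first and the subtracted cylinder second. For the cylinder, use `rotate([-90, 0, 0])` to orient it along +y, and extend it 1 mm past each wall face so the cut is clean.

difference() {
  open_box();
  translate([364, -1, 178]) rotate([-90, 0, 0]) cylinder(h = 20, r = 28);
}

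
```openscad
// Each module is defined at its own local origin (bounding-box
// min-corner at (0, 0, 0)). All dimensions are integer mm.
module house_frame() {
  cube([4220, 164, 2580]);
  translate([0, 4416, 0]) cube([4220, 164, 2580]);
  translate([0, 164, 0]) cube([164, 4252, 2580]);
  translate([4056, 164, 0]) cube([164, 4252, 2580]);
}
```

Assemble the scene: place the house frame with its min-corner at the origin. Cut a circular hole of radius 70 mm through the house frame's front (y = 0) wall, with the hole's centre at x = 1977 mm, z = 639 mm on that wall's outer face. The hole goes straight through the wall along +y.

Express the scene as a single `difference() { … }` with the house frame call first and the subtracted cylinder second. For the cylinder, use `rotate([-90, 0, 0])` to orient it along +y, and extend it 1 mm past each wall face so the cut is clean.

difference() {
  house_frame();
  translate([1977, -1, 639]) rotate([-90, 0, 0]) cylinder(h = 166, r = 70);
}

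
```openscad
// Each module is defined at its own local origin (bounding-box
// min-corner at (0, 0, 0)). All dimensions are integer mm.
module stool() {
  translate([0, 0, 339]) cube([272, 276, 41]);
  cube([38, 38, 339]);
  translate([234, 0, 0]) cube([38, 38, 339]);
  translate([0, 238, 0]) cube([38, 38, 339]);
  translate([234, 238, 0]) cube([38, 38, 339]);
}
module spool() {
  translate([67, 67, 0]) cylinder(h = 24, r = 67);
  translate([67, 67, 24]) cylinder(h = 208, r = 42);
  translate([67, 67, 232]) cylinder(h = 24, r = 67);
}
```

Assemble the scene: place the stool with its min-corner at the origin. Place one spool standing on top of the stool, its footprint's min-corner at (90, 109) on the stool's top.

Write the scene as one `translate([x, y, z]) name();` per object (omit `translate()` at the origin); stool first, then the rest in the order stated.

stool();
translate([90, 109, 380]) spool();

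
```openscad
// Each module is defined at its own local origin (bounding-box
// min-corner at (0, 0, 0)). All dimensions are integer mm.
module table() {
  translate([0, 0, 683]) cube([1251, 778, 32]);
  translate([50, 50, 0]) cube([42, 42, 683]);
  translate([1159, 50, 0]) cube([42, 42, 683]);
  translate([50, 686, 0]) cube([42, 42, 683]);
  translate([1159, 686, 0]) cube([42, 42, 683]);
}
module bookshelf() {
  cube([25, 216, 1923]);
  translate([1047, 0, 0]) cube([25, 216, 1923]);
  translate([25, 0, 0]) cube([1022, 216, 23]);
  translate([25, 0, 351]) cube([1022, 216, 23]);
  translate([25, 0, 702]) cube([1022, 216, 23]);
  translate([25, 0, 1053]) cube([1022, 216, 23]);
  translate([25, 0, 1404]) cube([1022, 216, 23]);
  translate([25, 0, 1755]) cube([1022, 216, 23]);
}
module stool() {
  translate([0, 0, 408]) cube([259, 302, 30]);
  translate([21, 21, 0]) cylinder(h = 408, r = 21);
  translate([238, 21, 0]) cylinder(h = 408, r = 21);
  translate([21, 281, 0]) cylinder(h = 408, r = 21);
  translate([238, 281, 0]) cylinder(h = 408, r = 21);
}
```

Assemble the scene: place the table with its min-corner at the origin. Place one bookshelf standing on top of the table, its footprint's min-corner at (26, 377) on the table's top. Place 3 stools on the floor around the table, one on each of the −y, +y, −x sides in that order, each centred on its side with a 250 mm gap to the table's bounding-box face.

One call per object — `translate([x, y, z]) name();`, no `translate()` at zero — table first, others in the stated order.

table();
translate([26, 377, 715]) bookshelf();
translate([496, -552, 0]) stool();
translate([496, 1028, 0]) stool();
translate([-509, 238, 0]) stool();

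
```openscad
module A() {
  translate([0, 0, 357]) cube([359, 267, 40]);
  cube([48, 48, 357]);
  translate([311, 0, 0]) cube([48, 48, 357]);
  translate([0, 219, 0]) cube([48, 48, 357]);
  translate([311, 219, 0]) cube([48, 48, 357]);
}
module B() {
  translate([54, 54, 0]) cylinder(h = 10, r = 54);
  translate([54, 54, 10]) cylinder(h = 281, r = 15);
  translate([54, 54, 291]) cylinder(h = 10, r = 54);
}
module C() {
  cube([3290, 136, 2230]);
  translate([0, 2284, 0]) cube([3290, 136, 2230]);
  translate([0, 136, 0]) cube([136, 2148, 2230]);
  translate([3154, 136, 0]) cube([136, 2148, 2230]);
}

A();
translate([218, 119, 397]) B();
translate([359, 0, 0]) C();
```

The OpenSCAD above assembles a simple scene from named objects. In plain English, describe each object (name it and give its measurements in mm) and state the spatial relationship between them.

A is a four-legged stool. The seat is a 359×267×40 mm slab whose top surface is at z = 397 mm; four square legs, each 48×48 mm in cross-section, run from the floor (z = 0) to the underside of the seat, each flush with a corner of the seat.

B is a spool: two coaxial disc flanges of radius 54 mm and thickness 10 mm, joined by a core cylinder of radius 15 mm and height 281 mm. The lower flange rests on z = 0 and the three cylinders share a vertical axis.

C is a box-shaped house frame (walls only): outside footprint 3290×2420 mm, wall height 2230 mm, wall thickness 136 mm. The two y-facing walls run the full x-width; the two x-facing walls fit between the inner faces of the y-facing walls.

The spool is on top of the stool. The house frame is against the stool's +x side, with their −y faces flush.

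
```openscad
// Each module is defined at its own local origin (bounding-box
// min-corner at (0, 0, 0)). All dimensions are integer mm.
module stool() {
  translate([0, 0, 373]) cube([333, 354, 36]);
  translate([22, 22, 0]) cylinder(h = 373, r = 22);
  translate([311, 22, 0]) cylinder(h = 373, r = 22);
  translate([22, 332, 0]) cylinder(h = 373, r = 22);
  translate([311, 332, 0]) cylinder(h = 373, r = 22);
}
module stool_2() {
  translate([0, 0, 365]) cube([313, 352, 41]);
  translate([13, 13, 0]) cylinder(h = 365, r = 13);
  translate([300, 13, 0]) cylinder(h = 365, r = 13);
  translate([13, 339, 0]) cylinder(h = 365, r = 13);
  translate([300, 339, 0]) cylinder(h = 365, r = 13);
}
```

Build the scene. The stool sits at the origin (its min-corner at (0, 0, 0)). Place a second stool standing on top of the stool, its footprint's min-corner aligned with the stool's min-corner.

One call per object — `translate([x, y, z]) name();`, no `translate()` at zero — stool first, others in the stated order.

stool();
translate([0, 0, 409]) stool_2();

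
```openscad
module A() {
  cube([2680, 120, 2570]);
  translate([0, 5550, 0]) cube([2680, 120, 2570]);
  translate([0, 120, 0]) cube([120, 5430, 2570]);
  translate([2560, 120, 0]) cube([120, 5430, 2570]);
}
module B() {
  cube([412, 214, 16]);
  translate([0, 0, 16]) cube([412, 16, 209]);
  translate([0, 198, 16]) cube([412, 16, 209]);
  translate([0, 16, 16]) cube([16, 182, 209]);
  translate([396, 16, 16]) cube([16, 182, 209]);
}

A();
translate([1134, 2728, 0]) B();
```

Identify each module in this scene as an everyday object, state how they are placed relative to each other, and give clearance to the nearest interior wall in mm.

Clearances: x = 1014, y = 2608; minimum 1014 mm.

A is a house frame. B is an open box. The open box sits inside the house frame, centred. The clearance to the nearest interior wall is 1014 mm.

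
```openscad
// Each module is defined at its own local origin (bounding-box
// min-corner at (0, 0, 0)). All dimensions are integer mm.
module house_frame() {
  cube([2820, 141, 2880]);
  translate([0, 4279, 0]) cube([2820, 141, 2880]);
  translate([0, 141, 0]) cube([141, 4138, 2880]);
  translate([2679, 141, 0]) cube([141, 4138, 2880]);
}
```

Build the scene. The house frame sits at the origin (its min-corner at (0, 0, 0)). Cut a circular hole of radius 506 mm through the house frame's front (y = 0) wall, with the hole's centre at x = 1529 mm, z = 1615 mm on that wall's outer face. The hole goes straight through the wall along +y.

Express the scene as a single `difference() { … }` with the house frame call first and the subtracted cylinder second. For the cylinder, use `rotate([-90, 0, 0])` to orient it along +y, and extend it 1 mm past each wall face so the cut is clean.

difference() {
  house_frame();
  translate([1529, -1, 1615]) rotate([-90, 0, 0]) cylinder(h = 143, r = 506);
}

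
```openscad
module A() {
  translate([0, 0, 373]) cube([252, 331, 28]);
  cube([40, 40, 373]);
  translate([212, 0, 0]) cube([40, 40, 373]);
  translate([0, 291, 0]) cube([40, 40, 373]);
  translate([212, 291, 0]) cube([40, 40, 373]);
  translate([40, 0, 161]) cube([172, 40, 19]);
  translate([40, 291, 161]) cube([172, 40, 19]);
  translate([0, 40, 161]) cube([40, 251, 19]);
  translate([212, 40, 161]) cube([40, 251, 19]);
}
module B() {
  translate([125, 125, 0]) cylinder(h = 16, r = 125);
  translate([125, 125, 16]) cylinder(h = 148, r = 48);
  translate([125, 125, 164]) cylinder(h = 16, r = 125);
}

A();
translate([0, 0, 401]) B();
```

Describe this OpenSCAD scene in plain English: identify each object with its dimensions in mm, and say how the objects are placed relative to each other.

A is a four-legged stool. The seat is a 252×331×28 mm slab whose top surface is at z = 401 mm; four square legs, each 40×40 mm in cross-section, run from the floor (z = 0) to the underside of the seat, each flush with a corner of the seat. Four stretchers, 40 mm wide and 19 mm tall, connect adjacent legs with their undersides at z = 161 mm, each running between the inner faces of the legs it joins and aligned with the legs' outer faces on the other axis.

B is a spool: two coaxial disc flanges of radius 125 mm and thickness 16 mm, joined by a core cylinder of radius 48 mm and height 148 mm. The lower flange rests on z = 0 and the three cylinders share a vertical axis.

The spool is on top of the stool.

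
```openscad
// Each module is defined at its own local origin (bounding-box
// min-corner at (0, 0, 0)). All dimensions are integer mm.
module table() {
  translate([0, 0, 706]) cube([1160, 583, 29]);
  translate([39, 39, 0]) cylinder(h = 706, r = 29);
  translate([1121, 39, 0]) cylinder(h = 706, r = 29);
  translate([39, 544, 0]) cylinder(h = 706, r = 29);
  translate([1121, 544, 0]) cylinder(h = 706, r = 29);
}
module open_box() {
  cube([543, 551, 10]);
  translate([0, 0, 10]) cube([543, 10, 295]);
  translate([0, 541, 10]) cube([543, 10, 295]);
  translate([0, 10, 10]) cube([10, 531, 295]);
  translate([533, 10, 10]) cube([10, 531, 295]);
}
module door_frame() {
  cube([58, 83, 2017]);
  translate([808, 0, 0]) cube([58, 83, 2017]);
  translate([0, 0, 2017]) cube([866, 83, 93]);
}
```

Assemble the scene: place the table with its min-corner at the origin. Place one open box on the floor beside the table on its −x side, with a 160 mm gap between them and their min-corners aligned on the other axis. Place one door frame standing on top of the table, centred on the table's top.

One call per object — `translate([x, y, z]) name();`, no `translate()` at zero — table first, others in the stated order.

table();
translate([-703, 0, 0]) open_box();
translate([147, 250, 735]) door_frame();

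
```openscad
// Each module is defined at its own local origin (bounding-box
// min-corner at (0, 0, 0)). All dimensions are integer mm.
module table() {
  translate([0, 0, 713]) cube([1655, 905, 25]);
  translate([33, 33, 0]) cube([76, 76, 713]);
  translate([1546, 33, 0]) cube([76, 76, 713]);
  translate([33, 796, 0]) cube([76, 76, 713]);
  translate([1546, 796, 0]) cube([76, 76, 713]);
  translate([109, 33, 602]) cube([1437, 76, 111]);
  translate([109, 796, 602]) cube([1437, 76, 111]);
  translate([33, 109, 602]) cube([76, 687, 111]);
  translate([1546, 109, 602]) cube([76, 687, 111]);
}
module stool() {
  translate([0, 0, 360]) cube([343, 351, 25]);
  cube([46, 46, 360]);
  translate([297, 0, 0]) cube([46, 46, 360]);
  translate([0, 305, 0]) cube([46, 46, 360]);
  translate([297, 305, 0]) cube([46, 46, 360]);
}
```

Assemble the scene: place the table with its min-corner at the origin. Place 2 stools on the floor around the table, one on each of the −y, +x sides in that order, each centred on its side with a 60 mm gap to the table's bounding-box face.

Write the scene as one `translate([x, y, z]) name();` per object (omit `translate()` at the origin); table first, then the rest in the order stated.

table();
translate([656, -411, 0]) stool();
translate([1715, 277, 0]) stool();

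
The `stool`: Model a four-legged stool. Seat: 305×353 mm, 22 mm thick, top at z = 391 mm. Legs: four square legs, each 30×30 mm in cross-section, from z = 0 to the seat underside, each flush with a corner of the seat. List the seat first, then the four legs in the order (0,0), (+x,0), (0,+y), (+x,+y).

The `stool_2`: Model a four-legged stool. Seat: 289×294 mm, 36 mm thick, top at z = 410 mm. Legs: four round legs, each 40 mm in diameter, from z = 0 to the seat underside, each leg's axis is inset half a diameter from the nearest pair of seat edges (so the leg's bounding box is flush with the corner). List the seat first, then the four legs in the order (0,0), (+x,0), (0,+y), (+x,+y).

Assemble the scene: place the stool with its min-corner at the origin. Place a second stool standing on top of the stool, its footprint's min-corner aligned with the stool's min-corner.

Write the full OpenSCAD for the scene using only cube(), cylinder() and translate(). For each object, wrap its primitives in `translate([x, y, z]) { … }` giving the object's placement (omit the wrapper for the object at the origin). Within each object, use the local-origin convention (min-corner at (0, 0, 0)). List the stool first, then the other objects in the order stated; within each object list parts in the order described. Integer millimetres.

translate([0, 0, 369]) cube([305, 353, 22]);
cube([30, 30, 369]);
translate([275, 0, 0]) cube([30, 30, 369]);
translate([0, 323, 0]) cube([30, 30, 369]);
translate([275, 323, 0]) cube([30, 30, 369]);
translate([0, 0, 391]) {
  translate([0, 0, 374]) cube([289, 294, 36]);
  translate([20, 20, 0]) cylinder(h = 374, r = 20);
  translate([269, 20, 0]) cylinder(h = 374, r = 20);
  translate([20, 274, 0]) cylinder(h = 374, r = 20);
  translate([269, 274, 0]) cylinder(h = 374, r = 20);
}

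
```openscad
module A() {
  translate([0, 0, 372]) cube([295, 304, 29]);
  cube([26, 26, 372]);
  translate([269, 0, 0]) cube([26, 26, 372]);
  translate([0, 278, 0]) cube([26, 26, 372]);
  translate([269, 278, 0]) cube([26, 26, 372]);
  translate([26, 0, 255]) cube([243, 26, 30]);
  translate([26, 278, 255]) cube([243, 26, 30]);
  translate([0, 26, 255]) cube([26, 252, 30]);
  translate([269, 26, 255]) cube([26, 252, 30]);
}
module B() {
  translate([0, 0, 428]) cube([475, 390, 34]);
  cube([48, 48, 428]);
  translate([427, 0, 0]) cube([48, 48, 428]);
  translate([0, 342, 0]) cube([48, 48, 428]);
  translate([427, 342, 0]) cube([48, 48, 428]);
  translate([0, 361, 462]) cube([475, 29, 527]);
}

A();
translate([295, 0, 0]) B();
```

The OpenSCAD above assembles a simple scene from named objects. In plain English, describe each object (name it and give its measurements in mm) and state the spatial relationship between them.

A is a four-legged stool. The seat is a 295×304×29 mm slab whose top surface is at z = 401 mm; four square legs, each 26×26 mm in cross-section, run from the floor (z = 0) to the underside of the seat, each flush with a corner of the seat. Four stretchers, 26 mm wide and 30 mm tall, connect adjacent legs with their undersides at z = 255 mm, each running between the inner faces of the legs it joins and aligned with the legs' outer faces on the other axis.

B is a chair: 475×390 mm seat, 34 mm thick, top at z = 462 mm, on four 48 mm square corner legs flush with the seat edges. A 29 mm thick backrest slab spans the full seat width, extending 527 mm above the seat top, its back face flush with the seat's +y edge.

The chair is against the stool's +x side, with their −y faces flush.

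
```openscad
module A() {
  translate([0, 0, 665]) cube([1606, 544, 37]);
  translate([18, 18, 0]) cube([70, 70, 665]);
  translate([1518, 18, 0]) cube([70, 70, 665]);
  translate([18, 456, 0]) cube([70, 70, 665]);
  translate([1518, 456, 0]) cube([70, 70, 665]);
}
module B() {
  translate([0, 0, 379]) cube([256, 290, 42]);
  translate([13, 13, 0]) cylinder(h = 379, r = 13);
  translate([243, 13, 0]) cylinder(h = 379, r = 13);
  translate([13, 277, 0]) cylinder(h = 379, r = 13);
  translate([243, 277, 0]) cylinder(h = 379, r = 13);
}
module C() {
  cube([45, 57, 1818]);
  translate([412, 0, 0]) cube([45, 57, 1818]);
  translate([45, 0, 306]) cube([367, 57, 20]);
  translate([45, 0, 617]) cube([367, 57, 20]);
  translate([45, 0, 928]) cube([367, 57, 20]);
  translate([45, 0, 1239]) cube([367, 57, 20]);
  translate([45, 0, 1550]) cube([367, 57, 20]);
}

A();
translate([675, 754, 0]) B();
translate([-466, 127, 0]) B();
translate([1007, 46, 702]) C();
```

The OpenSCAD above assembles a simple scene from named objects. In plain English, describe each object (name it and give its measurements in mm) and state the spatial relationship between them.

A is a table with a 1606×544 mm rectangular top, 37 mm thick, top surface at z = 702 mm, supported by four 70×70 mm square legs, each inset 18 mm from the nearest pair of top edges, running from the floor.

B is a simple wooden stool: a rectangular seat 256 mm (x) by 290 mm (y), 42 mm thick, top face at z = 421 mm, on four round legs, each 26 mm in diameter. The legs rest on z = 0, each leg's axis is inset half a diameter from the nearest pair of seat edges (so the leg's bounding box is flush with the corner).

C is a wooden ladder with two side rails of 45×57 mm section and 1818 mm height, set 457 mm apart overall. Between them run 5 rectangular rungs (57 mm deep, 20 mm thick), front faces flush with the rails' −y face. The bottom of the first rung is 306 mm above the floor and each subsequent rung is 311 mm higher than the one below.

Two stools sit around the table at the +y, −x sides. The ladder is on top of the table.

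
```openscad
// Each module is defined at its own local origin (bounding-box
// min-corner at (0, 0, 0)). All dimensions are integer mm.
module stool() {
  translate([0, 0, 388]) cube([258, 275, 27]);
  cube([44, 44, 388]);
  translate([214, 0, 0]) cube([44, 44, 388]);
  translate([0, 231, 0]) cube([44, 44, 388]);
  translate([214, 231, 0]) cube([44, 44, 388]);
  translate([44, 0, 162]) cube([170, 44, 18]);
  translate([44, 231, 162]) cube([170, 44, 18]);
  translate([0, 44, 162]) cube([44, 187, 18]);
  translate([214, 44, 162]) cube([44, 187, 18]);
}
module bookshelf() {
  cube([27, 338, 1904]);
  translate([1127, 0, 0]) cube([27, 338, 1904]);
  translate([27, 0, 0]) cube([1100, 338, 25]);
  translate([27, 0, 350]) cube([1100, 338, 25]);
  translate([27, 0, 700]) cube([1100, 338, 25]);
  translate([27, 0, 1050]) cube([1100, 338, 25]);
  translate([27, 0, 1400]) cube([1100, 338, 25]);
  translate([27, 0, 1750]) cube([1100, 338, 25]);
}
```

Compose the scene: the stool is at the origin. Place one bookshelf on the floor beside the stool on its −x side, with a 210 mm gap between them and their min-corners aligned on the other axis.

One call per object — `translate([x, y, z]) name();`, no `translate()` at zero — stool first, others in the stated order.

stool();
translate([-1364, 0, 0]) bookshelf();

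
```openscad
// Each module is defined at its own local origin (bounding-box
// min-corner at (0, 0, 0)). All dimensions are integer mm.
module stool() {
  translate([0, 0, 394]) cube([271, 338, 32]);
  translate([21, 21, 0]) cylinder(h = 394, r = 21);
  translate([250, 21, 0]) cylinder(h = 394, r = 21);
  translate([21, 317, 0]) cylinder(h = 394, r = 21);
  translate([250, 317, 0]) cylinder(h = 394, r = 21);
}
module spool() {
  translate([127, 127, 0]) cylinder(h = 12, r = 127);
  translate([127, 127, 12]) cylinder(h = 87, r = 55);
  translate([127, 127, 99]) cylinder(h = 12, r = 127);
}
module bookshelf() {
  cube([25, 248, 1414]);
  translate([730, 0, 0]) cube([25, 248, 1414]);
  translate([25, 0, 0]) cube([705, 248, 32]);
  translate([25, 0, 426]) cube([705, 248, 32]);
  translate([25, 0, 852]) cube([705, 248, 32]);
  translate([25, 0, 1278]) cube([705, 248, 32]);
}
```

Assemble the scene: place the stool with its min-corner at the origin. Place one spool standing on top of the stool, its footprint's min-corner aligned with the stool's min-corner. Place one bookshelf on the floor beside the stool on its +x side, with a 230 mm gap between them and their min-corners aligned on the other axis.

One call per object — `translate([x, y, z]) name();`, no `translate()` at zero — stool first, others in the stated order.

stool();
translate([0, 0, 426]) spool();
translate([501, 0, 0]) bookshelf();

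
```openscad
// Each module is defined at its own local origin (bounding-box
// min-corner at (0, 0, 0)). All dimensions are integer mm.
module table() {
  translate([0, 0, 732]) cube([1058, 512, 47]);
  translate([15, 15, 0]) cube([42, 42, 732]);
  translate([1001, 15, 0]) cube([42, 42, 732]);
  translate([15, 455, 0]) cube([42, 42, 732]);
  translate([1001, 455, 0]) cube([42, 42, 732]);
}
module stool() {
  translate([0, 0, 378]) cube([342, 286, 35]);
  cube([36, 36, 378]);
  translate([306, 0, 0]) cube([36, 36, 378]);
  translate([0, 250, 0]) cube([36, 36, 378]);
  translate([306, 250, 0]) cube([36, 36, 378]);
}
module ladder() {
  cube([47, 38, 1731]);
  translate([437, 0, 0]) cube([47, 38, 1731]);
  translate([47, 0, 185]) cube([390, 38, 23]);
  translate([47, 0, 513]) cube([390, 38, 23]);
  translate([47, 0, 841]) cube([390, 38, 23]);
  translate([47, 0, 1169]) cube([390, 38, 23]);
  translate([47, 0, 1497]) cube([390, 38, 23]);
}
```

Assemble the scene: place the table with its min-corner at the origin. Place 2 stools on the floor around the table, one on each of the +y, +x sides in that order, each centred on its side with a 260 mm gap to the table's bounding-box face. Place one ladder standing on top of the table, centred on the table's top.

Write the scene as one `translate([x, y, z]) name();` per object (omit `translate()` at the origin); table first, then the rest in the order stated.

table();
translate([358, 772, 0]) stool();
translate([1318, 113, 0]) stool();
translate([287, 237, 779]) ladder();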